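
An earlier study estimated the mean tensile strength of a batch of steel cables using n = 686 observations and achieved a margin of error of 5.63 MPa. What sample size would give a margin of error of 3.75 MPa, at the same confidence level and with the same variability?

1547

Margin of error scales as 1/√n, so n₂ = n₁·(E₁/E₂)².
n₂ = 686 × (5.63/3.75)² = 686 × 2.254 = 1546.24
Round up: n₂ = 1547.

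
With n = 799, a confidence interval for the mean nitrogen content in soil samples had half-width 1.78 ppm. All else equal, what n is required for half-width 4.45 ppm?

128

Margin of error scales as 1/√n, so n₂ = n₁·(E₁/E₂)².
n₂ = 799 × (1.78/4.45)² = 799 × 0.16 = 127.84
Round up: n₂ = 128.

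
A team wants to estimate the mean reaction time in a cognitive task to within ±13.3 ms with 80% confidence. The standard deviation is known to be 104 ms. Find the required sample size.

101

For a mean, the margin of error is E = z·σ/√n, so n = (zσ/E)².
At 80% confidence, z = 1.282.
n = (1.282 × 104 / 13.3)² = 100.49
Round up: n = 101.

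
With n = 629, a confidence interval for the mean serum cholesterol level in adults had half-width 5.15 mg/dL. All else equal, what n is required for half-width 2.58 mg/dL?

n = 2507

Margin of error scales as 1/√n, so n₂ = n₁·(E₁/E₂)².
n₂ = 629 × (5.15/2.58)² = 629 × 3.985 = 2506.57
Round up: n₂ = 2507.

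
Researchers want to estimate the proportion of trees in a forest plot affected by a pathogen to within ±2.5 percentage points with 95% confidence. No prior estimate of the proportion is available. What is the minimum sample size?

For a proportion with margin E = 0.025 at 95% confidence, z = 1.960.
With no prior estimate, use p = 0.5, which maximizes p(1−p) at 0.25.
n = 0.25 × (z/E)² = 0.25 × (1.960/0.025)² = 1536.64
Round up: n = 1537.

n = 1537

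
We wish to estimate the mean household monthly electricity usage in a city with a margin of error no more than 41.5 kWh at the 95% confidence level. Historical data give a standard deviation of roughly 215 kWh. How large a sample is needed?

104

For a mean, the margin of error is E = z·σ/√n, so n = (zσ/E)².
At 95% confidence, z = 1.960.
n = (1.960 × 215 / 41.5)² = 103.11
Round up: n = 104.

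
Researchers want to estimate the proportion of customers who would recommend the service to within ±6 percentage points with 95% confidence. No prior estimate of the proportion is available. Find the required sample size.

267

For a proportion with margin E = 0.06 at 95% confidence, z = 1.960.
With no prior estimate, use p = 0.5, which maximizes p(1−p) at 0.25.
n = 0.25 × (z/E)² = 0.25 × (1.960/0.06)² = 266.78
Round up: n = 267.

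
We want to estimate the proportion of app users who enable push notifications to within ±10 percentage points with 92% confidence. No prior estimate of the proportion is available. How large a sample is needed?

For a proportion with margin E = 0.1 at 92% confidence, z = 1.751.
With no prior estimate, use p = 0.5, which maximizes p(1−p) at 0.25.
n = 0.25 × (z/E)² = 0.25 × (1.751/0.1)² = 76.65
Round up: n = 77.

77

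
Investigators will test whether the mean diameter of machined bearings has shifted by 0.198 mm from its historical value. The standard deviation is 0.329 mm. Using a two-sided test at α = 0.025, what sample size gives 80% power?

For a one-sample z-test, n = ((z_{α/2} + z_β)·σ/δ)².
z_{α/2} = 2.241 (two-sided α = 0.025); z_β = 0.842 (power 80% → β = 0.2).
n = (3.083 × 0.329 / 0.198)² = 26.24
Round up: n = 27.

n = 27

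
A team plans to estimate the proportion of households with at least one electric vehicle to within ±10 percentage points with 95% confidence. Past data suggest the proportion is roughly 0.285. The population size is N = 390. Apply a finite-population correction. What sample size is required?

66

For a proportion with margin E = 0.1 at 95% confidence, z = 1.960.
n = p̂(1−p̂)(z/E)² = 0.285 × 0.715 × (1.960/0.1)² = 78.28 — call this n₀.
Finite-population correction with N = 390: n = n₀ / (1 + (n₀−1)/N) = 78.28 / 1.198 = 65.34
Round up: n = 66.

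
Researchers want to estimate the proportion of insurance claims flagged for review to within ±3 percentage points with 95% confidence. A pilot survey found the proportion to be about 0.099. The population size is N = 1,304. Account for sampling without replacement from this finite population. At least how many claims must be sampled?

For a proportion with margin E = 0.03 at 95% confidence, z = 1.960.
n = p̂(1−p̂)(z/E)² = 0.099 × 0.901 × (1.960/0.03)² = 380.74 — call this n₀.
Finite-population correction with N = 1,304: n = n₀ / (1 + (n₀−1)/N) = 380.74 / 1.291 = 294.92
Round up: n = 295.

295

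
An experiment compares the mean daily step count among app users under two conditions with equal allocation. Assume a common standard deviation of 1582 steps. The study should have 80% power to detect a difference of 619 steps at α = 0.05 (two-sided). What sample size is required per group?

For two equal groups, n per group = 2·((z_{α/2} + z_β)·σ/δ)².
z_{α/2} = 1.960; z_β = 0.842 (power 80%).
n = 2 × (2.802 × 1582 / 619)² = 2 × 51.28 = 102.56
Round up: n = 103 per group.

103 per group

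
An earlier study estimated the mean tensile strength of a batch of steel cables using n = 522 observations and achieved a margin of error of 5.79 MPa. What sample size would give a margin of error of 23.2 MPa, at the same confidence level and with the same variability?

Margin of error scales as 1/√n, so n₂ = n₁·(E₁/E₂)².
n₂ = 522 × (5.79/23.2)² = 522 × 0.06228 = 32.51
Round up: n₂ = 33.

33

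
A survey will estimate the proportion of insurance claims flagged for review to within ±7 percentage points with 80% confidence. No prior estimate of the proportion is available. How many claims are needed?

84

For a proportion with margin E = 0.07 at 80% confidence, z = 1.282.
With no prior estimate, use p = 0.5, which maximizes p(1−p) at 0.25.
n = 0.25 × (z/E)² = 0.25 × (1.282/0.07)² = 83.85
Round up: n = 84.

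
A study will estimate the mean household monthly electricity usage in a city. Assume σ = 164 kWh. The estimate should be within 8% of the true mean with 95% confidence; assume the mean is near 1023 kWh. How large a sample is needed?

16

For a mean, the margin of error is E = z·σ/√n, so n = (zσ/E)².
At 95% confidence, z = 1.960.
E = 8% of 1023 = 81.84 kWh.
n = (1.960 × 164 / 81.84)² = 15.43
Round up: n = 16.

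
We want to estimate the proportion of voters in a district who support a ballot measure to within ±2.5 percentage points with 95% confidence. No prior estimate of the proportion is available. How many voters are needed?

For a proportion with margin E = 0.025 at 95% confidence, z = 1.960.
With no prior estimate, use p = 0.5, which maximizes p(1−p) at 0.25.
n = 0.25 × (z/E)² = 0.25 × (1.960/0.025)² = 1536.64
Round up: n = 1537.

1537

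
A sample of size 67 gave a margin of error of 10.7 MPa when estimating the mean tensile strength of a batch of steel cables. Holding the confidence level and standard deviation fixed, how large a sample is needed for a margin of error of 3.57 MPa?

Margin of error scales as 1/√n, so n₂ = n₁·(E₁/E₂)².
n₂ = 67 × (10.7/3.57)² = 67 × 8.983 = 601.86
Round up: n₂ = 602.

602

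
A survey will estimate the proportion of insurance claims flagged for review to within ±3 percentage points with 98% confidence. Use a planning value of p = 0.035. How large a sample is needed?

204

For a proportion with margin E = 0.03 at 98% confidence, z = 2.326.
n = p̂(1−p̂)(z/E)² = 0.035 × 0.965 × (2.326/0.03)² = 203.04
Round up: n = 204.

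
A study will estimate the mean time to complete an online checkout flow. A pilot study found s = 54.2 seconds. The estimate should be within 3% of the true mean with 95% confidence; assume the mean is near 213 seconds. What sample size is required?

For a mean, the margin of error is E = z·σ/√n, so n = (zσ/E)².
At 95% confidence, z = 1.960.
E = 3% of 213 = 6.39 seconds.
n = (1.960 × 54.2 / 6.39)² = 276.38
Round up: n = 277.

277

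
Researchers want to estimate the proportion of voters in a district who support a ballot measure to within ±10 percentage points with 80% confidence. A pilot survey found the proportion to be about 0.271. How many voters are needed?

n = 33

For a proportion with margin E = 0.1 at 80% confidence, z = 1.282.
n = p̂(1−p̂)(z/E)² = 0.271 × 0.729 × (1.282/0.1)² = 32.47
Round up: n = 33.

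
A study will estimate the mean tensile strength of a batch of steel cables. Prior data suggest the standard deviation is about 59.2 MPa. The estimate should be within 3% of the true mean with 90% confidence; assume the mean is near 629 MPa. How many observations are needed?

n = 27

For a mean, the margin of error is E = z·σ/√n, so n = (zσ/E)².
At 90% confidence, z = 1.645.
E = 3% of 629 = 18.87 MPa.
n = (1.645 × 59.2 / 18.87)² = 26.63
Round up: n = 27.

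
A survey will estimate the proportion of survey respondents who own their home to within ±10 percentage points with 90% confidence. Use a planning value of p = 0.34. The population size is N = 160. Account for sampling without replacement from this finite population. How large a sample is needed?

For a proportion with margin E = 0.1 at 90% confidence, z = 1.645.
n = p̂(1−p̂)(z/E)² = 0.34 × 0.66 × (1.645/0.1)² = 60.72 — call this n₀.
Finite-population correction with N = 160: n = n₀ / (1 + (n₀−1)/N) = 60.72 / 1.373 = 44.22
Round up: n = 45.

45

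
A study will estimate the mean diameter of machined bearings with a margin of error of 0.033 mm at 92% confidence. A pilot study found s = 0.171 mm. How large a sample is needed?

83

For a mean, the margin of error is E = z·σ/√n, so n = (zσ/E)².
At 92% confidence, z = 1.751.
n = (1.751 × 0.171 / 0.033)² = 82.33
Round up: n = 83.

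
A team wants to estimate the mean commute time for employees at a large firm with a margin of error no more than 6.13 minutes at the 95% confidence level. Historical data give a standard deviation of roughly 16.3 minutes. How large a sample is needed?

28

For a mean, the margin of error is E = z·σ/√n, so n = (zσ/E)².
At 95% confidence, z = 1.960.
n = (1.960 × 16.3 / 6.13)² = 27.16
Round up: n = 28.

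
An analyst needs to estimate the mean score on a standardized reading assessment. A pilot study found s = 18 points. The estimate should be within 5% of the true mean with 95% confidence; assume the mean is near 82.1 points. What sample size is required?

74

For a mean, the margin of error is E = z·σ/√n, so n = (zσ/E)².
At 95% confidence, z = 1.960.
E = 5% of 82.1 = 4.105 points.
n = (1.960 × 18 / 4.105)² = 73.86
Round up: n = 74.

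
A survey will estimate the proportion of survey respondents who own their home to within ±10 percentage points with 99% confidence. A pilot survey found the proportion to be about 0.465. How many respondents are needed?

166

For a proportion with margin E = 0.1 at 99% confidence, z = 2.576.
n = p̂(1−p̂)(z/E)² = 0.465 × 0.535 × (2.576/0.1)² = 165.08
Round up: n = 166.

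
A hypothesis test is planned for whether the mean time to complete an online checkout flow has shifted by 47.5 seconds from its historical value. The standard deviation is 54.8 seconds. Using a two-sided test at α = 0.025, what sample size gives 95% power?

For a one-sample z-test, n = ((z_{α/2} + z_β)·σ/δ)².
z_{α/2} = 2.241 (two-sided α = 0.025); z_β = 1.645 (power 95% → β = 0.05).
n = (3.886 × 54.8 / 47.5)² = 20.10
Round up: n = 21.

n = 21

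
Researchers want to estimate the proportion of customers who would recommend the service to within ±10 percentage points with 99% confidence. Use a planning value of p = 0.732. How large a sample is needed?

For a proportion with margin E = 0.1 at 99% confidence, z = 2.576.
n = p̂(1−p̂)(z/E)² = 0.732 × 0.268 × (2.576/0.1)² = 130.18
Round up: n = 131.

131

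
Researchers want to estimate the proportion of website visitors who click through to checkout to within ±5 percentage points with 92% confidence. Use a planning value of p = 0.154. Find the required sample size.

For a proportion with margin E = 0.05 at 92% confidence, z = 1.751.
n = p̂(1−p̂)(z/E)² = 0.154 × 0.846 × (1.751/0.05)² = 159.78
Round up: n = 160.

n = 160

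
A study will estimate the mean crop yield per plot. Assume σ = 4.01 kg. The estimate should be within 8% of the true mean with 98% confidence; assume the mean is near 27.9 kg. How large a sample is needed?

18

For a mean, the margin of error is E = z·σ/√n, so n = (zσ/E)².
At 98% confidence, z = 2.326.
E = 8% of 27.9 = 2.232 kg.
n = (2.326 × 4.01 / 2.232)² = 17.46
Round up: n = 18.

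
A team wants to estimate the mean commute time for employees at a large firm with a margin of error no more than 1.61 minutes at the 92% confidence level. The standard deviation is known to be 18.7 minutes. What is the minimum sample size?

414

For a mean, the margin of error is E = z·σ/√n, so n = (zσ/E)².
At 92% confidence, z = 1.751.
n = (1.751 × 18.7 / 1.61)² = 413.62
Round up: n = 414.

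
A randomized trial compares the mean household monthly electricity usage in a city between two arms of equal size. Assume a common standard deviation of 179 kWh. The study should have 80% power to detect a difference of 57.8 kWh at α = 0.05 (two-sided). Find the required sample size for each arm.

151 per group

For two equal groups, n per group = 2·((z_{α/2} + z_β)·σ/δ)².
z_{α/2} = 1.960; z_β = 0.842 (power 80%).
n = 2 × (2.802 × 179 / 57.8)² = 2 × 75.30 = 150.60
Round up: n = 151 per group.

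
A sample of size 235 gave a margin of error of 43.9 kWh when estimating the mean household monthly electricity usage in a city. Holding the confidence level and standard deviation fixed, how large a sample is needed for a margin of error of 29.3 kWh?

Margin of error scales as 1/√n, so n₂ = n₁·(E₁/E₂)².
n₂ = 235 × (43.9/29.3)² = 235 × 2.245 = 527.58
Round up: n₂ = 528.

528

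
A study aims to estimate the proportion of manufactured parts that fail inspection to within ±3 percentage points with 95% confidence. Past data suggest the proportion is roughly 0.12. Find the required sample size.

For a proportion with margin E = 0.03 at 95% confidence, z = 1.960.
n = p̂(1−p̂)(z/E)² = 0.12 × 0.88 × (1.960/0.03)² = 450.75
Round up: n = 451.

451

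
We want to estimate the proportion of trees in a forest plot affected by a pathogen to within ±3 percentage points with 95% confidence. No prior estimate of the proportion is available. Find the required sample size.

1068

For a proportion with margin E = 0.03 at 95% confidence, z = 1.960.
With no prior estimate, use p = 0.5, which maximizes p(1−p) at 0.25.
n = 0.25 × (z/E)² = 0.25 × (1.960/0.03)² = 1067.11
Round up: n = 1068.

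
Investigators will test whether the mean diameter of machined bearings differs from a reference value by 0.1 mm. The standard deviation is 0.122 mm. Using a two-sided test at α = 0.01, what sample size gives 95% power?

For a one-sample z-test, n = ((z_{α/2} + z_β)·σ/δ)².
z_{α/2} = 2.576 (two-sided α = 0.01); z_β = 1.645 (power 95% → β = 0.05).
n = (4.221 × 0.122 / 0.1)² = 26.52
Round up: n = 27.

27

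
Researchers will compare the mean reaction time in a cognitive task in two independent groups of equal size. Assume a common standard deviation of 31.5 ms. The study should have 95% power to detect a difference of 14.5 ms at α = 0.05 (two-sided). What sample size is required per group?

For two equal groups, n per group = 2·((z_{α/2} + z_β)·σ/δ)².
z_{α/2} = 1.960; z_β = 1.645 (power 95%).
n = 2 × (3.605 × 31.5 / 14.5)² = 2 × 61.33 = 122.66
Round up: n = 123 per group.

123 per group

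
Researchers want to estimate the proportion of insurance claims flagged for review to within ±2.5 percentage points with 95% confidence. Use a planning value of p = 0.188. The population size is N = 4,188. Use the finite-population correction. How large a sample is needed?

For a proportion with margin E = 0.025 at 95% confidence, z = 1.960.
n = p̂(1−p̂)(z/E)² = 0.188 × 0.812 × (1.960/0.025)² = 938.31 — call this n₀.
Finite-population correction with N = 4,188: n = n₀ / (1 + (n₀−1)/N) = 938.31 / 1.224 = 766.59
Round up: n = 767.

n = 767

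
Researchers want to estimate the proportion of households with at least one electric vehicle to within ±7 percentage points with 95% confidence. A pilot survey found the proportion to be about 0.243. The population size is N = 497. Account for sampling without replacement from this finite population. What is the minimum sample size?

112

For a proportion with margin E = 0.07 at 95% confidence, z = 1.960.
n = p̂(1−p̂)(z/E)² = 0.243 × 0.757 × (1.960/0.07)² = 144.22 — call this n₀.
Finite-population correction with N = 497: n = n₀ / (1 + (n₀−1)/N) = 144.22 / 1.288 = 111.97
Round up: n = 112.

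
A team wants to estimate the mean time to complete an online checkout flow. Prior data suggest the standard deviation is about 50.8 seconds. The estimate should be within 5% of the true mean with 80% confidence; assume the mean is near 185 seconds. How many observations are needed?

n = 50

For a mean, the margin of error is E = z·σ/√n, so n = (zσ/E)².
At 80% confidence, z = 1.282.
E = 5% of 185 = 9.25 seconds.
n = (1.282 × 50.8 / 9.25)² = 49.57
Round up: n = 50.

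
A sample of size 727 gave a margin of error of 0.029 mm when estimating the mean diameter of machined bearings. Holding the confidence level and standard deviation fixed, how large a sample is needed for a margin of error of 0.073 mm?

115

Margin of error scales as 1/√n, so n₂ = n₁·(E₁/E₂)².
n₂ = 727 × (0.029/0.073)² = 727 × 0.1578 = 114.72
Round up: n₂ = 115.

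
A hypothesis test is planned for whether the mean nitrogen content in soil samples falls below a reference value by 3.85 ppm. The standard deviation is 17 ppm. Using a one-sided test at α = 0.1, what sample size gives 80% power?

n = 88

For a one-sample z-test, n = ((z_α + z_β)·σ/δ)².
z_α = 1.282 (one-sided α = 0.1); z_β = 0.842 (power 80% → β = 0.2).
n = (2.124 × 17 / 3.85)² = 87.96
Round up: n = 88.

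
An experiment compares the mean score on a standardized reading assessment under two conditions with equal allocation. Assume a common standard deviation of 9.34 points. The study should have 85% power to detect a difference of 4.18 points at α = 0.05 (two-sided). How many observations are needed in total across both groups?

180 total

For two equal groups, n per group = 2·((z_{α/2} + z_β)·σ/δ)².
z_{α/2} = 1.960; z_β = 1.036 (power 85%).
n = 2 × (2.996 × 9.34 / 4.18)² = 2 × 44.82 = 89.64
Round up: n = 90 per group.
Total across both groups: 2 × 90 = 180.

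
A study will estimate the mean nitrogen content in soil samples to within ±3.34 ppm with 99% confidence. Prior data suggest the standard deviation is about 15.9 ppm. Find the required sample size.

151

For a mean, the margin of error is E = z·σ/√n, so n = (zσ/E)².
At 99% confidence, z = 2.576.
n = (2.576 × 15.9 / 3.34)² = 150.38
Round up: n = 151.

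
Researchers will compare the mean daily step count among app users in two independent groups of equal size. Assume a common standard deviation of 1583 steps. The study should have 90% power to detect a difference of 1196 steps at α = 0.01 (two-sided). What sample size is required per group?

53 per group

For two equal groups, n per group = 2·((z_{α/2} + z_β)·σ/δ)².
z_{α/2} = 2.576; z_β = 1.282 (power 90%).
n = 2 × (3.858 × 1583 / 1196)² = 2 × 26.07 = 52.14
Round up: n = 53 per group.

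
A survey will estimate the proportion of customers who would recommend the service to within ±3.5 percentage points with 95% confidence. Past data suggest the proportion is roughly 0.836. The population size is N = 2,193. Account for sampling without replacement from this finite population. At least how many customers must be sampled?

360

For a proportion with margin E = 0.035 at 95% confidence, z = 1.960.
n = p̂(1−p̂)(z/E)² = 0.836 × 0.164 × (1.960/0.035)² = 429.96 — call this n₀.
Finite-population correction with N = 2,193: n = n₀ / (1 + (n₀−1)/N) = 429.96 / 1.196 = 359.50
Round up: n = 360.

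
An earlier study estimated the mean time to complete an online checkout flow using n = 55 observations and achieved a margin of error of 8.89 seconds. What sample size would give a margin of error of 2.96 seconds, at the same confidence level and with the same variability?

497

Margin of error scales as 1/√n, so n₂ = n₁·(E₁/E₂)².
n₂ = 55 × (8.89/2.96)² = 55 × 9.02 = 496.10
Round up: n₂ = 497.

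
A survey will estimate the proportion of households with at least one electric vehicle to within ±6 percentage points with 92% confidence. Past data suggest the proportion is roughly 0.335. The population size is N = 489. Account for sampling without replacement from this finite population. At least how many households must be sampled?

For a proportion with margin E = 0.06 at 92% confidence, z = 1.751.
n = p̂(1−p̂)(z/E)² = 0.335 × 0.665 × (1.751/0.06)² = 189.73 — call this n₀.
Finite-population correction with N = 489: n = n₀ / (1 + (n₀−1)/N) = 189.73 / 1.386 = 136.89
Round up: n = 137.

n = 137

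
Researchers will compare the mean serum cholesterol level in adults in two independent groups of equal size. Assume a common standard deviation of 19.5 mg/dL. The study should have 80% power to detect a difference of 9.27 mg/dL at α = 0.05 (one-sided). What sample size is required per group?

55 per group

For two equal groups, n per group = 2·((z_α + z_β)·σ/δ)².
z_α = 1.645; z_β = 0.842 (power 80%).
n = 2 × (2.487 × 19.5 / 9.27)² = 2 × 27.37 = 54.74
Round up: n = 55 per group.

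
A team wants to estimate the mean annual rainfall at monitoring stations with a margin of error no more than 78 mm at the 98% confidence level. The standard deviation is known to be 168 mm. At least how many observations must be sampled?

26

For a mean, the margin of error is E = z·σ/√n, so n = (zσ/E)².
At 98% confidence, z = 2.326.
n = (2.326 × 168 / 78)² = 25.10
Round up: n = 26.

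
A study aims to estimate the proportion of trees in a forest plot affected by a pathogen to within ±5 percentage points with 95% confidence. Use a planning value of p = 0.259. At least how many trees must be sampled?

For a proportion with margin E = 0.05 at 95% confidence, z = 1.960.
n = p̂(1−p̂)(z/E)² = 0.259 × 0.741 × (1.960/0.05)² = 294.91
Round up: n = 295.

n = 295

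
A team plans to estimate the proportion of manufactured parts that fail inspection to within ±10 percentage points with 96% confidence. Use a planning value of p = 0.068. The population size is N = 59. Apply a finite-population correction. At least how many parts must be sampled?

19

For a proportion with margin E = 0.1 at 96% confidence, z = 2.054.
n = p̂(1−p̂)(z/E)² = 0.068 × 0.932 × (2.054/0.1)² = 26.74 — call this n₀.
Finite-population correction with N = 59: n = n₀ / (1 + (n₀−1)/N) = 26.74 / 1.436 = 18.62
Round up: n = 19.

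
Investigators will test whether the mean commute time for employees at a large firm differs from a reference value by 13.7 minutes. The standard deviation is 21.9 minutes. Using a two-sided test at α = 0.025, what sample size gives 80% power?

25

For a one-sample z-test, n = ((z_{α/2} + z_β)·σ/δ)².
z_{α/2} = 2.241 (two-sided α = 0.025); z_β = 0.842 (power 80% → β = 0.2).
n = (3.083 × 21.9 / 13.7)² = 24.29
Round up: n = 25.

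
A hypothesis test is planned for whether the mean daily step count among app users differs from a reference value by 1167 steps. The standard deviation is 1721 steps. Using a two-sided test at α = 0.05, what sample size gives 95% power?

29

For a one-sample z-test, n = ((z_{α/2} + z_β)·σ/δ)².
z_{α/2} = 1.960 (two-sided α = 0.05); z_β = 1.645 (power 95% → β = 0.05).
n = (3.605 × 1721 / 1167)² = 28.26
Round up: n = 29.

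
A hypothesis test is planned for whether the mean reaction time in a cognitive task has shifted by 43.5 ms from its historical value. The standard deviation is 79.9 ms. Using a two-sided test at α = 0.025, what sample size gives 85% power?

For a one-sample z-test, n = ((z_{α/2} + z_β)·σ/δ)².
z_{α/2} = 2.241 (two-sided α = 0.025); z_β = 1.036 (power 85% → β = 0.15).
n = (3.277 × 79.9 / 43.5)² = 36.23
Round up: n = 37.

37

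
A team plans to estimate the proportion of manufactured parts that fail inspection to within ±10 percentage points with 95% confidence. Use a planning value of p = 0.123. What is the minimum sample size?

For a proportion with margin E = 0.1 at 95% confidence, z = 1.960.
n = p̂(1−p̂)(z/E)² = 0.123 × 0.877 × (1.960/0.1)² = 41.44
Round up: n = 42.

n = 42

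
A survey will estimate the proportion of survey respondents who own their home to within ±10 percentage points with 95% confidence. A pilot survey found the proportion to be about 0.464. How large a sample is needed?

n = 96

For a proportion with margin E = 0.1 at 95% confidence, z = 1.960.
n = p̂(1−p̂)(z/E)² = 0.464 × 0.536 × (1.960/0.1)² = 95.54
Round up: n = 96.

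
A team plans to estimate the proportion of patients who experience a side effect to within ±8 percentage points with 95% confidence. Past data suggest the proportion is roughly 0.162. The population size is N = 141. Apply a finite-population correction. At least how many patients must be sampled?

For a proportion with margin E = 0.08 at 95% confidence, z = 1.960.
n = p̂(1−p̂)(z/E)² = 0.162 × 0.838 × (1.960/0.08)² = 81.49 — call this n₀.
Finite-population correction with N = 141: n = n₀ / (1 + (n₀−1)/N) = 81.49 / 1.571 = 51.87
Round up: n = 52.

52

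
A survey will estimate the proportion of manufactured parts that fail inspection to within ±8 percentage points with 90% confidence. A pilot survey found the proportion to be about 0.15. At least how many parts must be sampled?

n = 54

For a proportion with margin E = 0.08 at 90% confidence, z = 1.645.
n = p̂(1−p̂)(z/E)² = 0.15 × 0.85 × (1.645/0.08)² = 53.91
Round up: n = 54.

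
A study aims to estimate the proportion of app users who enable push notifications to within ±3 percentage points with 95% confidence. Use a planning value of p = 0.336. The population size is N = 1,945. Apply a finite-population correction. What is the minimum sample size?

640

For a proportion with margin E = 0.03 at 95% confidence, z = 1.960.
n = p̂(1−p̂)(z/E)² = 0.336 × 0.664 × (1.960/0.03)² = 952.31 — call this n₀.
Finite-population correction with N = 1,945: n = n₀ / (1 + (n₀−1)/N) = 952.31 / 1.489 = 639.56
Round up: n = 640.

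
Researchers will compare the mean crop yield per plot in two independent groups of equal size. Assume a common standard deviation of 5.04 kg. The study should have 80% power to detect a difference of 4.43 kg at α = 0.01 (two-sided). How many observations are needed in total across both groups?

For two equal groups, n per group = 2·((z_{α/2} + z_β)·σ/δ)².
z_{α/2} = 2.576; z_β = 0.842 (power 80%).
n = 2 × (3.418 × 5.04 / 4.43)² = 2 × 15.12 = 30.24
Round up: n = 31 per group.
Total across both groups: 2 × 31 = 62.

62 total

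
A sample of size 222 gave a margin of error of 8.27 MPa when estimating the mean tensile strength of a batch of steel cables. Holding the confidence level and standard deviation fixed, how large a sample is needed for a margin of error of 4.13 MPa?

Margin of error scales as 1/√n, so n₂ = n₁·(E₁/E₂)².
n₂ = 222 × (8.27/4.13)² = 222 × 4.01 = 890.22
Round up: n₂ = 891.

891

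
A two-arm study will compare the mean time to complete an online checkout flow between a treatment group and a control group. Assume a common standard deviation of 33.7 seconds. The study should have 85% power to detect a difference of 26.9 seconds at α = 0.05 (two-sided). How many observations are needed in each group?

For two equal groups, n per group = 2·((z_{α/2} + z_β)·σ/δ)².
z_{α/2} = 1.960; z_β = 1.036 (power 85%).
n = 2 × (2.996 × 33.7 / 26.9)² = 2 × 14.09 = 28.18
Round up: n = 29 per group.

29 per group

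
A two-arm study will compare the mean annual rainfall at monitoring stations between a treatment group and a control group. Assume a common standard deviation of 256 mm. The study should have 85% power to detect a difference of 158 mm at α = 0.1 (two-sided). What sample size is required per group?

For two equal groups, n per group = 2·((z_{α/2} + z_β)·σ/δ)².
z_{α/2} = 1.645; z_β = 1.036 (power 85%).
n = 2 × (2.681 × 256 / 158)² = 2 × 18.87 = 37.74
Round up: n = 38 per group.

38 per group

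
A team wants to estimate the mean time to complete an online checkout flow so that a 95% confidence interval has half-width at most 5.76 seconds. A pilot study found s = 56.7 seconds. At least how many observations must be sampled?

373

For a mean, the margin of error is E = z·σ/√n, so n = (zσ/E)².
At 95% confidence, z = 1.960.
n = (1.960 × 56.7 / 5.76)² = 372.25
Round up: n = 373.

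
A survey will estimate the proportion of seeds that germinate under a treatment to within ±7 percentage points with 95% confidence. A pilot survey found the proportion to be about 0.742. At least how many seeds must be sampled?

151

For a proportion with margin E = 0.07 at 95% confidence, z = 1.960.
n = p̂(1−p̂)(z/E)² = 0.742 × 0.258 × (1.960/0.07)² = 150.09
Round up: n = 151.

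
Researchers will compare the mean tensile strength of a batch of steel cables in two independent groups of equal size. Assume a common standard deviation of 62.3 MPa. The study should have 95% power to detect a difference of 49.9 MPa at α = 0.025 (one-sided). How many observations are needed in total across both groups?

82 total

For two equal groups, n per group = 2·((z_α + z_β)·σ/δ)².
z_α = 1.960; z_β = 1.645 (power 95%).
n = 2 × (3.605 × 62.3 / 49.9)² = 2 × 20.26 = 40.52
Round up: n = 41 per group.
Total across both groups: 2 × 41 = 82.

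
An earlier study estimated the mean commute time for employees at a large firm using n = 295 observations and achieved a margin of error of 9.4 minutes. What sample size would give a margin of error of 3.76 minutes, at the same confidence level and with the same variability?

Margin of error scales as 1/√n, so n₂ = n₁·(E₁/E₂)².
n₂ = 295 × (9.4/3.76)² = 295 × 6.25 = 1843.75
Round up: n₂ = 1844.

1844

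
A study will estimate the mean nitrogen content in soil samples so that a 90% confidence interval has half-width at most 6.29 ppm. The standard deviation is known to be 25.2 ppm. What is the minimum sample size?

For a mean, the margin of error is E = z·σ/√n, so n = (zσ/E)².
At 90% confidence, z = 1.645.
n = (1.645 × 25.2 / 6.29)² = 43.43
Round up: n = 44.

n = 44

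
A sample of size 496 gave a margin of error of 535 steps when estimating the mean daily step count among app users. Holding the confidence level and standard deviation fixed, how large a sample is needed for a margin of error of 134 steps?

7907

Margin of error scales as 1/√n, so n₂ = n₁·(E₁/E₂)².
n₂ = 496 × (535/134)² = 496 × 15.94 = 7906.24
Round up: n₂ = 7907.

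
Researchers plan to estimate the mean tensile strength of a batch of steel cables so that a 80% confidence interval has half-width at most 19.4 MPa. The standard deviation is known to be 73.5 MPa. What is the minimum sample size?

For a mean, the margin of error is E = z·σ/√n, so n = (zσ/E)².
At 80% confidence, z = 1.282.
n = (1.282 × 73.5 / 19.4)² = 23.59
Round up: n = 24.

24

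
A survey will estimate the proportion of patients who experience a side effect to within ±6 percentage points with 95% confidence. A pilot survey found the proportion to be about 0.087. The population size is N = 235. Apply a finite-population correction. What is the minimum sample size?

For a proportion with margin E = 0.06 at 95% confidence, z = 1.960.
n = p̂(1−p̂)(z/E)² = 0.087 × 0.913 × (1.960/0.06)² = 84.76 — call this n₀.
Finite-population correction with N = 235: n = n₀ / (1 + (n₀−1)/N) = 84.76 / 1.356 = 62.51
Round up: n = 63.

63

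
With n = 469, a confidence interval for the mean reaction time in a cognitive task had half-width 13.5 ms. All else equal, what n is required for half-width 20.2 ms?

Margin of error scales as 1/√n, so n₂ = n₁·(E₁/E₂)².
n₂ = 469 × (13.5/20.2)² = 469 × 0.4466 = 209.46
Round up: n₂ = 210.

210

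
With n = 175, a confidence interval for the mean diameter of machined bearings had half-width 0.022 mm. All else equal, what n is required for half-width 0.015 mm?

Margin of error scales as 1/√n, so n₂ = n₁·(E₁/E₂)².
n₂ = 175 × (0.022/0.015)² = 175 × 2.151 = 376.42
Round up: n₂ = 377.

377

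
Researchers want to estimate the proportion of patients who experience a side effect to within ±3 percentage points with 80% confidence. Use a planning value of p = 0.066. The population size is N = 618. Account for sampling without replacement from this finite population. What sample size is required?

96

For a proportion with margin E = 0.03 at 80% confidence, z = 1.282.
n = p̂(1−p̂)(z/E)² = 0.066 × 0.934 × (1.282/0.03)² = 112.57 — call this n₀.
Finite-population correction with N = 618: n = n₀ / (1 + (n₀−1)/N) = 112.57 / 1.181 = 95.32
Round up: n = 96.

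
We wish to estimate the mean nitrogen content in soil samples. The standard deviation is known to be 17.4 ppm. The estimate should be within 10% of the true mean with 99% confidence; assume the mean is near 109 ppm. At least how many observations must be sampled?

For a mean, the margin of error is E = z·σ/√n, so n = (zσ/E)².
At 99% confidence, z = 2.576.
E = 10% of 109 = 10.9 ppm.
n = (2.576 × 17.4 / 10.9)² = 16.91
Round up: n = 17.

17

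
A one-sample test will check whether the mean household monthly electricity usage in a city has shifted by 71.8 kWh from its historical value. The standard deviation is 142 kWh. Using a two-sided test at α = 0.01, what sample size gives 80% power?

46

For a one-sample z-test, n = ((z_{α/2} + z_β)·σ/δ)².
z_{α/2} = 2.576 (two-sided α = 0.01); z_β = 0.842 (power 80% → β = 0.2).
n = (3.418 × 142 / 71.8)² = 45.70
Round up: n = 46.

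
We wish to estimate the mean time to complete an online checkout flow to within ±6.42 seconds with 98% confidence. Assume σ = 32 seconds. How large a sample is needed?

For a mean, the margin of error is E = z·σ/√n, so n = (zσ/E)².
At 98% confidence, z = 2.326.
n = (2.326 × 32 / 6.42)² = 134.42
Round up: n = 135.

135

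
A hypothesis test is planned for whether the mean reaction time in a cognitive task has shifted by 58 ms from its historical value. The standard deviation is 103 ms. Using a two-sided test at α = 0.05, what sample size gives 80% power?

For a one-sample z-test, n = ((z_{α/2} + z_β)·σ/δ)².
z_{α/2} = 1.960 (two-sided α = 0.05); z_β = 0.842 (power 80% → β = 0.2).
n = (2.802 × 103 / 58)² = 24.76
Round up: n = 25.

25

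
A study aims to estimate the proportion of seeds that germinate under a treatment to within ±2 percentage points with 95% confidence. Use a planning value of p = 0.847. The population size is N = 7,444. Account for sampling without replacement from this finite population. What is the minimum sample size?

1067

For a proportion with margin E = 0.02 at 95% confidence, z = 1.960.
n = p̂(1−p̂)(z/E)² = 0.847 × 0.153 × (1.960/0.02)² = 1244.59 — call this n₀.
Finite-population correction with N = 7,444: n = n₀ / (1 + (n₀−1)/N) = 1244.59 / 1.167 = 1066.49
Round up: n = 1067.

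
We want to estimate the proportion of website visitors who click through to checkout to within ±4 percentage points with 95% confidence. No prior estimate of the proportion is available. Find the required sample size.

For a proportion with margin E = 0.04 at 95% confidence, z = 1.960.
With no prior estimate, use p = 0.5, which maximizes p(1−p) at 0.25.
n = 0.25 × (z/E)² = 0.25 × (1.960/0.04)² = 600.25
Round up: n = 601.

n = 601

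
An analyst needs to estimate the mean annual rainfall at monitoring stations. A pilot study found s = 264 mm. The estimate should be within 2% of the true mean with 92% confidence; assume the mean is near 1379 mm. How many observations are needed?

281

For a mean, the margin of error is E = z·σ/√n, so n = (zσ/E)².
At 92% confidence, z = 1.751.
E = 2% of 1379 = 27.58 mm.
n = (1.751 × 264 / 27.58)² = 280.93
Round up: n = 281.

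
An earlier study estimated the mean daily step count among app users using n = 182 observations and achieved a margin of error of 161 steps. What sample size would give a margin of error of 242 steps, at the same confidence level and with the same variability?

n = 81

Margin of error scales as 1/√n, so n₂ = n₁·(E₁/E₂)².
n₂ = 182 × (161/242)² = 182 × 0.4426 = 80.55
Round up: n₂ = 81.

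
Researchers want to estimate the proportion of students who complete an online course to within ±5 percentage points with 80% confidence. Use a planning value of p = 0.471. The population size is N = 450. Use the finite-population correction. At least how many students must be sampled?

121

For a proportion with margin E = 0.05 at 80% confidence, z = 1.282.
n = p̂(1−p̂)(z/E)² = 0.471 × 0.529 × (1.282/0.05)² = 163.80 — call this n₀.
Finite-population correction with N = 450: n = n₀ / (1 + (n₀−1)/N) = 163.80 / 1.362 = 120.26
Round up: n = 121.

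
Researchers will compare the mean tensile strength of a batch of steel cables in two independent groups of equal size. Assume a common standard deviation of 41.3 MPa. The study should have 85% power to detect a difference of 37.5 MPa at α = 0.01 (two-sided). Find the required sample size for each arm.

For two equal groups, n per group = 2·((z_{α/2} + z_β)·σ/δ)².
z_{α/2} = 2.576; z_β = 1.036 (power 85%).
n = 2 × (3.612 × 41.3 / 37.5)² = 2 × 15.82 = 31.64
Round up: n = 32 per group.

32 per group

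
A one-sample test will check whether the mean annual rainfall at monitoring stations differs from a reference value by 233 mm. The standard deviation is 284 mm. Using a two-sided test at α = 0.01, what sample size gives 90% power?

For a one-sample z-test, n = ((z_{α/2} + z_β)·σ/δ)².
z_{α/2} = 2.576 (two-sided α = 0.01); z_β = 1.282 (power 90% → β = 0.1).
n = (3.858 × 284 / 233)² = 22.11
Round up: n = 23.

23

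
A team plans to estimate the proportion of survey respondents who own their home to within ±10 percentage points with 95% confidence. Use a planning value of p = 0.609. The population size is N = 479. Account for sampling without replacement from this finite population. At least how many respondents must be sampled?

77

For a proportion with margin E = 0.1 at 95% confidence, z = 1.960.
n = p̂(1−p̂)(z/E)² = 0.609 × 0.391 × (1.960/0.1)² = 91.48 — call this n₀.
Finite-population correction with N = 479: n = n₀ / (1 + (n₀−1)/N) = 91.48 / 1.189 = 76.94
Round up: n = 77.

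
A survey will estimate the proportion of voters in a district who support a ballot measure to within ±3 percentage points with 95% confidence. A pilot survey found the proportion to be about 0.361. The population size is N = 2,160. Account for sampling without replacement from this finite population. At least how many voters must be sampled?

For a proportion with margin E = 0.03 at 95% confidence, z = 1.960.
n = p̂(1−p̂)(z/E)² = 0.361 × 0.639 × (1.960/0.03)² = 984.64 — call this n₀.
Finite-population correction with N = 2,160: n = n₀ / (1 + (n₀−1)/N) = 984.64 / 1.455 = 676.73
Round up: n = 677.

677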